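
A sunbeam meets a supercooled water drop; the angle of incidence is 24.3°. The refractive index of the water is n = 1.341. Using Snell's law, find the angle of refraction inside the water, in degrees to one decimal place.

Snell: sin θ_r = sin θ_i / n = sin 24.3° / 1.341 = 0.4115 / 1.341 = 0.3069.
θ_r = arcsin(0.3069) = 17.87°.

17.9°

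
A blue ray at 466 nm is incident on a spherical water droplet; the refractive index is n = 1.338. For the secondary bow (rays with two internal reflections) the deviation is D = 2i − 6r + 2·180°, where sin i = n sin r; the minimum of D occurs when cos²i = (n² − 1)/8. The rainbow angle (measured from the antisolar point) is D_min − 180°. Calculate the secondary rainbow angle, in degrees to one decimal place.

cos²i = (1.79024 − 1)/8 = 0.09878; i = arccos(0.31429) = 71.682°.
sin r = sin 71.682°/1.338 = 0.70951; r = 45.195°.
D_min = 2·71.682° − 6·45.195° + 360° = 232.193°.
Rainbow angle = D_min − 180° = 52.193°.

52.2°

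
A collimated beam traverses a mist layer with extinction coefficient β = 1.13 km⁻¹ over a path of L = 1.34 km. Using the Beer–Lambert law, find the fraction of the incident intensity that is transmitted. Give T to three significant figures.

0.220

τ = β·L = 1.13 × 1.34 = 1.5142.
T = exp(−1.5142) = 0.2200.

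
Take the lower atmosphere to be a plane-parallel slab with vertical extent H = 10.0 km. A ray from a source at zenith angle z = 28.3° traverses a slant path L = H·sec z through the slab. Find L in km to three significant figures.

11.4 km

sec z = 1/cos 28.3° = 1.1357.
L = 10.0 × 1.1357 = 11.357 km.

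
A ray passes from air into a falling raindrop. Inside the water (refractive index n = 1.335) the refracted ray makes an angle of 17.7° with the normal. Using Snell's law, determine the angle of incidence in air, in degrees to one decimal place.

23.9°

Snell: sin θ_i = n · sin θ_r = 1.335 × sin 17.7° = 1.335 × 0.3040 = 0.4059.
θ_i = arcsin(0.4059) = 23.95°.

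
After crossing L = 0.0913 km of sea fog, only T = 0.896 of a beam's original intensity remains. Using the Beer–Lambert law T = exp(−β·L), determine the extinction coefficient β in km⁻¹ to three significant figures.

1.20 km⁻¹

Beer–Lambert: T = exp(−βL) ⇒ β = −ln(T)/L = −ln(0.896)/0.0913 = 0.1098/0.0913 = 1.203 km⁻¹.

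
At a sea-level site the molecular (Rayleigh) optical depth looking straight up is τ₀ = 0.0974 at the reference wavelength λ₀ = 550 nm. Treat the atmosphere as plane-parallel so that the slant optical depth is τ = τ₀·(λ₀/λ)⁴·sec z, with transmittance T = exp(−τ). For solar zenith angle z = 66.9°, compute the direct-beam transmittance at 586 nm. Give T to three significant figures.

sec 66.9° = 2.5488.
τ = 0.0974 × (550/586)⁴ × 2.5488 = 0.0974 × 0.7760 × 2.5488 = 0.1926.
T = exp(−0.1926) = 0.8248.

0.825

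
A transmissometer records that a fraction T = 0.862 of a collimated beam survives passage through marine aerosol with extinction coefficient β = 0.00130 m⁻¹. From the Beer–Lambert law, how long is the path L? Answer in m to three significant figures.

Beer–Lambert: T = exp(−βL) ⇒ L = −ln(T)/β = −ln(0.862)/0.00130 = 0.1485/0.00130 = 114.2 m.

114 m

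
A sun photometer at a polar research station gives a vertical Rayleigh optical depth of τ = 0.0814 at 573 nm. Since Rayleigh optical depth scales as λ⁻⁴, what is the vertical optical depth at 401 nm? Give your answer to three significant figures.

τ(401 nm) = τ(573 nm) × (573/401)⁴ = 0.0814 × (1.4289)⁴ = 0.0814 × 4.1691 = 0.3394.

0.339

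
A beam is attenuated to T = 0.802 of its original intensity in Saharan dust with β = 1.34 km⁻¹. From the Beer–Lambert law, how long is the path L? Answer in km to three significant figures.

Beer–Lambert: T = exp(−βL) ⇒ L = −ln(T)/β = −ln(0.802)/1.34 = 0.2206/1.34 = 0.1647 km.

0.165 km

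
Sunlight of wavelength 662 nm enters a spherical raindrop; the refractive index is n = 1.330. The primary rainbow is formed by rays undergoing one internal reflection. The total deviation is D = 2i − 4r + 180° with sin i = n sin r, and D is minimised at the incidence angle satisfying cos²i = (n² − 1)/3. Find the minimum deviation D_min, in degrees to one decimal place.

cos²i = (1.76890 − 1)/3 = 0.25630; i = arccos(0.50626) = 59.585°.
sin r = sin 59.585°/1.330 = 0.64841; r = 40.422°.
D_min = 2·59.585° − 4·40.422° + 180° = 137.484°.

137.5°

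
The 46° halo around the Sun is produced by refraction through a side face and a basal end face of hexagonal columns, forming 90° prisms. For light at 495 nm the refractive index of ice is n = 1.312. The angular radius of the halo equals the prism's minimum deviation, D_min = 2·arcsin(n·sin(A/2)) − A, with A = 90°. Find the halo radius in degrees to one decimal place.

46.2°

n·sin(A/2) = 1.312 × sin 45° = 1.312 × 0.7071 = 0.9277.
D_min = 2·arcsin(0.9277) − 90° = 2 × 68.083° − 90° = 46.166°.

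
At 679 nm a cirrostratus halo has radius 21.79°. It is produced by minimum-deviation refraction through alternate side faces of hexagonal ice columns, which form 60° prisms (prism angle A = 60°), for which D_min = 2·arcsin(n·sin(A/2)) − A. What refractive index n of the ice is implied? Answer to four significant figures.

Rearranging: n = sin((D_min + A)/2) / sin(A/2).
(D_min + A)/2 = (21.79° + 60°)/2 = 40.895°.
n = sin 40.895° / sin 30° = 0.6547 / 0.5000 = 1.3093.

1.309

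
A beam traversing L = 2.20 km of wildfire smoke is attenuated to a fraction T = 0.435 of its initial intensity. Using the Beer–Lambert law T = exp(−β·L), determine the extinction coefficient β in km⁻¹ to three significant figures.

Beer–Lambert: T = exp(−βL) ⇒ β = −ln(T)/L = −ln(0.435)/2.20 = 0.8324/2.20 = 0.3784 km⁻¹.

0.378 km⁻¹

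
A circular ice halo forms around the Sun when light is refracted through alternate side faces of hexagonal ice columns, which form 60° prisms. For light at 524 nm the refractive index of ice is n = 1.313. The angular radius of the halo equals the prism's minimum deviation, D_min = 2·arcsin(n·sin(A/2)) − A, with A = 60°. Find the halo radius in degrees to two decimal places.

22.07°

n·sin(A/2) = 1.313 × sin 30° = 1.313 × 0.5000 = 0.6565.
D_min = 2·arcsin(0.6565) − 60° = 2 × 41.033° − 60° = 22.067°.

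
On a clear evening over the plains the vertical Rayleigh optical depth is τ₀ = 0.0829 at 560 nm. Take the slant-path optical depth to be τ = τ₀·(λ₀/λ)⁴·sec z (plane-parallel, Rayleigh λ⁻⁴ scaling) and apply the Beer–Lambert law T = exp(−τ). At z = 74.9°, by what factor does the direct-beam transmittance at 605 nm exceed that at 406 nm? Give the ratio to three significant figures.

Airmass: sec 74.9° = 3.8387.
τ(605 nm) = 0.0829 × (560/605)⁴ × 3.8387 = 0.0829 × 0.7341 × 3.8387 = 0.2336.
τ(406 nm) = 0.0829 × (560/406)⁴ × 3.8387 = 0.0829 × 3.6195 × 3.8387 = 1.1518.
T(605)/T(406) = exp(τ_B − τ_A) = exp(0.9182) = 2.5048.

2.50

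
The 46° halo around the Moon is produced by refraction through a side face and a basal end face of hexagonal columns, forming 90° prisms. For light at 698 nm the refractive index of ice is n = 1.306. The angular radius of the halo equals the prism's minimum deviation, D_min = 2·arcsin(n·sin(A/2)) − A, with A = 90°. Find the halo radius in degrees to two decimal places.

44.88°

n·sin(A/2) = 1.306 × sin 45° = 1.306 × 0.7071 = 0.9235.
D_min = 2·arcsin(0.9235) − 90° = 2 × 67.440° − 90° = 44.881°.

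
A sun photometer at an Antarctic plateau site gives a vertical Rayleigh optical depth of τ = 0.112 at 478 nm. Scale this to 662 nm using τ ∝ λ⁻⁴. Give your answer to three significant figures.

τ(662 nm) = τ(478 nm) × (478/662)⁴ = 0.112 × (0.7221)⁴ = 0.112 × 0.2718 = 0.0304.

0.0304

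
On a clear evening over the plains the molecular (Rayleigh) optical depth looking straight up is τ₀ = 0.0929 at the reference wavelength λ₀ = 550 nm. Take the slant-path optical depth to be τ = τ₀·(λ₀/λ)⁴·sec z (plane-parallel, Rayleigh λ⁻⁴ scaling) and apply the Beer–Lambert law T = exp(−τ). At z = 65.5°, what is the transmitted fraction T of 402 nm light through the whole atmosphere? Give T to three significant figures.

sec 65.5° = 2.4114.
τ = 0.0929 × (550/402)⁴ × 2.4114 = 0.0929 × 3.5039 × 2.4114 = 0.7849.
T = exp(−0.7849) = 0.4561.

0.456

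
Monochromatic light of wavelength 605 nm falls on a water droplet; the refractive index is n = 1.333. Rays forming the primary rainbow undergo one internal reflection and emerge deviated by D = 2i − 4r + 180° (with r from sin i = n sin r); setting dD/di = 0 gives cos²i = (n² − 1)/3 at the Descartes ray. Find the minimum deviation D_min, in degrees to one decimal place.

137.9°

cos²i = (1.77689 − 1)/3 = 0.25896; i = arccos(0.50888) = 59.410°.
sin r = sin 59.410°/1.333 = 0.64579; r = 40.225°.
D_min = 2·59.410° − 4·40.225° + 180° = 137.922°.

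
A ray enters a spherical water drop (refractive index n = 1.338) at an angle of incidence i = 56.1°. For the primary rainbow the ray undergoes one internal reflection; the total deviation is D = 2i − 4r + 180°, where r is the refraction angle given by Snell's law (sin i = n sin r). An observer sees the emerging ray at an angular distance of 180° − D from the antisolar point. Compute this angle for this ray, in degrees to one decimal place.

41.2°

sin r = sin 56.1° / 1.338 = 0.8300/1.338 = 0.6203; r = 38.34°.
D = 2·56.1° − 4·38.34° + 180° = 112.20° − 153.36° + 180° = 138.84°.
Angle from antisolar point = 180° − D = 41.16°.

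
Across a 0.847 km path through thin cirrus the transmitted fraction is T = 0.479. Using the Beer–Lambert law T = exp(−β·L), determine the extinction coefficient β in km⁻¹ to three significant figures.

Beer–Lambert: T = exp(−βL) ⇒ β = −ln(T)/L = −ln(0.479)/0.847 = 0.7361/0.847 = 0.869 km⁻¹.

0.869 km⁻¹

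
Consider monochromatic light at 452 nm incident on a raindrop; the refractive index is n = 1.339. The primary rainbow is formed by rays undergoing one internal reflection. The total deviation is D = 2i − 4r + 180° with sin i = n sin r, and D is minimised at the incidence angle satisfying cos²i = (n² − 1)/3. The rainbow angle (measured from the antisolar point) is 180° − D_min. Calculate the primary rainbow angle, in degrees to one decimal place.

41.2°

cos²i = (1.79292 − 1)/3 = 0.26431; i = arccos(0.51411) = 59.062°.
sin r = sin 59.062°/1.339 = 0.64057; r = 39.834°.
D_min = 2·59.062° − 4·39.834° + 180° = 138.786°.
Rainbow angle = 180° − D_min = 41.214°.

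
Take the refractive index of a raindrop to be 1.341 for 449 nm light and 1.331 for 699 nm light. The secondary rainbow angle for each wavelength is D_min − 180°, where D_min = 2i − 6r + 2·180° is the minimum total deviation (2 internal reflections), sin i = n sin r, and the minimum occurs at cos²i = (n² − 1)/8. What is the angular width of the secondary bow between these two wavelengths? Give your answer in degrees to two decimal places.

2.60°

At 449 nm (n = 1.341): cos²i = 0.09979 → i = 71.586°, r = 45.034°, D_min = 232.966°, rainbow angle = 52.966°.
At 699 nm (n = 1.331): cos²i = 0.09645 → i = 71.907°, r = 45.575°, D_min = 230.365°, rainbow angle = 50.365°.
Angular width = |52.966° − 50.365°| = 2.601°.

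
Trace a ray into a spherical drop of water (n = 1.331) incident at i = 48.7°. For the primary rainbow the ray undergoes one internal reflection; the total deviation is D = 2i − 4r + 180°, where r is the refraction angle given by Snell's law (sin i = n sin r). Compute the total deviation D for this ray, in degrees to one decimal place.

sin r = sin 48.7° / 1.331 = 0.7513/1.331 = 0.5644; r = 34.36°.
D = 2·48.7° − 4·34.36° + 180° = 97.40° − 137.45° + 180° = 139.95°.

139.9°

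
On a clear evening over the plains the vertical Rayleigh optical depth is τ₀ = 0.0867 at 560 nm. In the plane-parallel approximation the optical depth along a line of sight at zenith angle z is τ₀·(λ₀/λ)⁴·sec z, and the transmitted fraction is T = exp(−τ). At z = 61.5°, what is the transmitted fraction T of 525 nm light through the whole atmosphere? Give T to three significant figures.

sec 61.5° = 2.0957.
τ = 0.0867 × (560/525)⁴ × 2.0957 = 0.0867 × 1.2945 × 2.0957 = 0.2352.
T = exp(−0.2352) = 0.7904.

0.790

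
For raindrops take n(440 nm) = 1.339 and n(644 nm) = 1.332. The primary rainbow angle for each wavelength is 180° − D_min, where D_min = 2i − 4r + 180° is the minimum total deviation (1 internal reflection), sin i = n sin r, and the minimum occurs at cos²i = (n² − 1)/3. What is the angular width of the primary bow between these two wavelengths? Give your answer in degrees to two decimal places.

At 440 nm (n = 1.339): cos²i = 0.26431 → i = 59.062°, r = 39.834°, D_min = 138.786°, rainbow angle = 41.214°.
At 644 nm (n = 1.332): cos²i = 0.25807 → i = 59.469°, r = 40.290°, D_min = 137.776°, rainbow angle = 42.224°.
Angular width = |41.214° − 42.224°| = 1.010°.

1.01°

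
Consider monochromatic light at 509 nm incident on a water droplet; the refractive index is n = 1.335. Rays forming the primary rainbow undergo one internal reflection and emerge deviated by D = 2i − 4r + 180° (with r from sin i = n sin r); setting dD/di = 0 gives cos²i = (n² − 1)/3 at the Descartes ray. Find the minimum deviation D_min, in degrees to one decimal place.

138.2°

cos²i = (1.78222 − 1)/3 = 0.26074; i = arccos(0.51063) = 59.294°.
sin r = sin 59.294°/1.335 = 0.64405; r = 40.094°.
D_min = 2·59.294° − 4·40.094° + 180° = 138.212°.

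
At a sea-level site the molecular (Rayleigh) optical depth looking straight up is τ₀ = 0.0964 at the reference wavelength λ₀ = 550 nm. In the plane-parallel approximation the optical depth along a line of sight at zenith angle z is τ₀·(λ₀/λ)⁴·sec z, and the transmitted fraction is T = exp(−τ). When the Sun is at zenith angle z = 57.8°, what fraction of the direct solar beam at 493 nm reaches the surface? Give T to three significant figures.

0.756

sec 57.8° = 1.8766.
τ = 0.0964 × (550/493)⁴ × 1.8766 = 0.0964 × 1.5490 × 1.8766 = 0.2802.
T = exp(−0.2802) = 0.7556.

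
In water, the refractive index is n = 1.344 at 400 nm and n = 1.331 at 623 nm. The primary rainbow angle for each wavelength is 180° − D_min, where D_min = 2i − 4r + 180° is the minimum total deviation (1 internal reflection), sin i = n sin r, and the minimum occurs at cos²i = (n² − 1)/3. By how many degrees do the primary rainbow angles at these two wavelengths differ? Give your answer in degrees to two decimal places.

1.86°

At 400 nm (n = 1.344): cos²i = 0.26878 → i = 58.772°, r = 39.512°, D_min = 139.495°, rainbow angle = 40.505°.
At 623 nm (n = 1.331): cos²i = 0.25719 → i = 59.527°, r = 40.356°, D_min = 137.630°, rainbow angle = 42.370°.
Angular width = |40.505° − 42.370°| = 1.865°.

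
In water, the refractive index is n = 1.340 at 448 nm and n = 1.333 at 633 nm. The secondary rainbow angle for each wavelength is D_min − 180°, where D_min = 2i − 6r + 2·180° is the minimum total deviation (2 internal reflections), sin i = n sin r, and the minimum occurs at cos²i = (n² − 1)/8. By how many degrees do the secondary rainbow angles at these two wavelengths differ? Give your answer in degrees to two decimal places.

1.82°

At 448 nm (n = 1.340): cos²i = 0.09945 → i = 71.618°, r = 45.088°, D_min = 232.709°, rainbow angle = 52.709°.
At 633 nm (n = 1.333): cos²i = 0.09711 → i = 71.843°, r = 45.466°, D_min = 230.891°, rainbow angle = 50.891°.
Angular width = |52.709° − 50.891°| = 1.818°.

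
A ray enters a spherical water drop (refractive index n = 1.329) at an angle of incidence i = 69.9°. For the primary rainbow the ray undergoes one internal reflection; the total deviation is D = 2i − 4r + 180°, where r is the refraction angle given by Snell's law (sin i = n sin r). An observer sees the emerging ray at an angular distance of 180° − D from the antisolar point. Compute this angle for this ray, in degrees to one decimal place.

40.0°

sin r = sin 69.9° / 1.329 = 0.9391/1.329 = 0.7066; r = 44.96°.
D = 2·69.9° − 4·44.96° + 180° = 139.80° − 179.84° + 180° = 139.96°.
Angle from antisolar point = 180° − D = 40.04°.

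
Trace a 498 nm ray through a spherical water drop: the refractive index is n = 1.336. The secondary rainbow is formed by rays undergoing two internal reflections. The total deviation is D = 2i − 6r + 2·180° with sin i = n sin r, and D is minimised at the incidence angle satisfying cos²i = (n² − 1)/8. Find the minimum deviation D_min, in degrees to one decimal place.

231.7°

cos²i = (1.78490 − 1)/8 = 0.09811; i = arccos(0.31323) = 71.746°.
sin r = sin 71.746°/1.336 = 0.71084; r = 45.303°.
D_min = 2·71.746° − 6·45.303° + 360° = 231.674°.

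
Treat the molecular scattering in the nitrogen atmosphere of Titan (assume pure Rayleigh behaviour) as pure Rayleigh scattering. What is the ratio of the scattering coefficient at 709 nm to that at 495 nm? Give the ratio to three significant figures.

Rayleigh scattering ∝ λ⁻⁴, so the ratio of coefficients is the inverse fourth power of the wavelength ratio.
σ(709)/σ(495) = (495/709)⁴ = (0.6982)⁴ = 0.2376.

0.238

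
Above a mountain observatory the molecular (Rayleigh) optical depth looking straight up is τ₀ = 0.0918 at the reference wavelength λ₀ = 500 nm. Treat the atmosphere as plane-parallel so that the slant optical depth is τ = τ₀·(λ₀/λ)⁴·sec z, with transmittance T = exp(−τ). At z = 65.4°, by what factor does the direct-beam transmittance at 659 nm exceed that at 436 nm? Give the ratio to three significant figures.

Airmass: sec 65.4° = 2.4022.
τ(659 nm) = 0.0918 × (500/659)⁴ × 2.4022 = 0.0918 × 0.3314 × 2.4022 = 0.0731.
τ(436 nm) = 0.0918 × (500/436)⁴ × 2.4022 = 0.0918 × 1.7296 × 2.4022 = 0.3814.
T(659)/T(436) = exp(τ_B − τ_A) = exp(0.3083) = 1.3611.

1.36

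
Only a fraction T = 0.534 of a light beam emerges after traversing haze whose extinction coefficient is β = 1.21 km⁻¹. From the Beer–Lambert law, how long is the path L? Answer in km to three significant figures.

Beer–Lambert: T = exp(−βL) ⇒ L = −ln(T)/β = −ln(0.534)/1.21 = 0.6274/1.21 = 0.5185 km.

0.518 km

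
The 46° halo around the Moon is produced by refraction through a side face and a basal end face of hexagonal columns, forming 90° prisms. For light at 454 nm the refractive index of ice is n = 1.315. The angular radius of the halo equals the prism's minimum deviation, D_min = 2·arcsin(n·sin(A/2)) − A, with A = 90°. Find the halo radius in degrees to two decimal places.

46.82°

n·sin(A/2) = 1.315 × sin 45° = 1.315 × 0.7071 = 0.9298.
D_min = 2·arcsin(0.9298) − 90° = 2 × 68.411° − 90° = 46.821°.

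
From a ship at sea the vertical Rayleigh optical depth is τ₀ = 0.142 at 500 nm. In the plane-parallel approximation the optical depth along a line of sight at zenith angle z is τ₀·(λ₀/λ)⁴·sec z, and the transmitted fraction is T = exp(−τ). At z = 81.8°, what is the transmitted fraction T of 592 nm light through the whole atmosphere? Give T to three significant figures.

sec 81.8° = 7.0112.
τ = 0.142 × (500/592)⁴ × 7.0112 = 0.142 × 0.5089 × 7.0112 = 0.5066.
T = exp(−0.5066) = 0.6025.

0.603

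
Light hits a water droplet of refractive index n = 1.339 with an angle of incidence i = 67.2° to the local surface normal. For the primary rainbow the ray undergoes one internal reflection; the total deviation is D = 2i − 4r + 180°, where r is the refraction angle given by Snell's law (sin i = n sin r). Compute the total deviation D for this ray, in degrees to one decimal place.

sin r = sin 67.2° / 1.339 = 0.9219/1.339 = 0.6885; r = 43.51°.
D = 2·67.2° − 4·43.51° + 180° = 134.40° − 174.04° + 180° = 140.36°.

140.4°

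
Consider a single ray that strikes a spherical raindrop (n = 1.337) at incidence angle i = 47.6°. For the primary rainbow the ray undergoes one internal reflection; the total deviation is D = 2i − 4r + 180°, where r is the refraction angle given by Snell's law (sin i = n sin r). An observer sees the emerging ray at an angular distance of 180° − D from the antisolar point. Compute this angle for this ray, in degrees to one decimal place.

38.9°

sin r = sin 47.6° / 1.337 = 0.7385/1.337 = 0.5523; r = 33.53°.
D = 2·47.6° − 4·33.53° + 180° = 95.20° − 134.11° + 180° = 141.09°.
Angle from antisolar point = 180° − D = 38.91°.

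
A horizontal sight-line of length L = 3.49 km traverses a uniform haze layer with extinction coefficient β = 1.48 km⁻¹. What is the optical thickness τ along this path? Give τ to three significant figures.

τ = β·L = 1.48 × 3.49 = 5.1652.

5.17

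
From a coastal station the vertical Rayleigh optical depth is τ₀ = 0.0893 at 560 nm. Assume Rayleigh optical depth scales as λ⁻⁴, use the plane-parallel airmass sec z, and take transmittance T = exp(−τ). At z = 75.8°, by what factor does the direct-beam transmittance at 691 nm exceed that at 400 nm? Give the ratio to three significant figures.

Airmass: sec 75.8° = 4.0765.
τ(691 nm) = 0.0893 × (560/691)⁴ × 4.0765 = 0.0893 × 0.4314 × 4.0765 = 0.1570.
τ(400 nm) = 0.0893 × (560/400)⁴ × 4.0765 = 0.0893 × 3.8416 × 4.0765 = 1.3985.
T(691)/T(400) = exp(τ_B − τ_A) = exp(1.2414) = 3.4606.

3.46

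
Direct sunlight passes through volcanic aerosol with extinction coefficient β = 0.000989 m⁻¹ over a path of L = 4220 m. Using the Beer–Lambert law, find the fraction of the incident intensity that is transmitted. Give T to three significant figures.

0.0154

τ = β·L = 0.000989 × 4220 = 4.1736.
T = exp(−4.1736) = 0.0154.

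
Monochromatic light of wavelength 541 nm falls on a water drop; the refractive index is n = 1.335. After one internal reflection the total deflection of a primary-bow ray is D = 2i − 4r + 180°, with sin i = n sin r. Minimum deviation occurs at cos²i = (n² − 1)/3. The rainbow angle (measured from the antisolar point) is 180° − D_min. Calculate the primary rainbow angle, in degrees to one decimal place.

41.8°

cos²i = (1.78222 − 1)/3 = 0.26074; i = arccos(0.51063) = 59.294°.
sin r = sin 59.294°/1.335 = 0.64405; r = 40.094°.
D_min = 2·59.294° − 4·40.094° + 180° = 138.212°.
Rainbow angle = 180° − D_min = 41.788°.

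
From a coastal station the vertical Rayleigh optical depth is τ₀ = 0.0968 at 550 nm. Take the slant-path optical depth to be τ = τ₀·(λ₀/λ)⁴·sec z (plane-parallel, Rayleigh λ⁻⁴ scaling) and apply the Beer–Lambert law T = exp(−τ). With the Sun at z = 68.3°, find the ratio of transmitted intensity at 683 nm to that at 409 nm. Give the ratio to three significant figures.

2.11

Airmass: sec 68.3° = 2.7046.
τ(683 nm) = 0.0968 × (550/683)⁴ × 2.7046 = 0.0968 × 0.4205 × 2.7046 = 0.1101.
τ(409 nm) = 0.0968 × (550/409)⁴ × 2.7046 = 0.0968 × 3.2701 × 2.7046 = 0.8561.
T(683)/T(409) = exp(τ_B − τ_A) = exp(0.7460) = 2.1086.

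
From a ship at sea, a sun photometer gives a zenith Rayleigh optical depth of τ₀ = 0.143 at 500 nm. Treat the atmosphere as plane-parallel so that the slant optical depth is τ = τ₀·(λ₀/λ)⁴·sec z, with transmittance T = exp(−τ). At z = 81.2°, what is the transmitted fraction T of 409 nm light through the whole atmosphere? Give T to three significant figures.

sec 81.2° = 6.5366.
τ = 0.143 × (500/409)⁴ × 6.5366 = 0.143 × 2.2335 × 6.5366 = 2.0877.
T = exp(−2.0877) = 0.1240.

0.124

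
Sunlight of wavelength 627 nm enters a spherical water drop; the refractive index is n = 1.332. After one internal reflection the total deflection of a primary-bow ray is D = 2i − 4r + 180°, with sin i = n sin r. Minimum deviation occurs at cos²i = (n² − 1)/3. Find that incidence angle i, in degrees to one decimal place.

cos²i = (1.332² − 1)/3 = (1.77422 − 1)/3 = 0.25807.
cos i = 0.50801, so i = 59.469°.

59.5°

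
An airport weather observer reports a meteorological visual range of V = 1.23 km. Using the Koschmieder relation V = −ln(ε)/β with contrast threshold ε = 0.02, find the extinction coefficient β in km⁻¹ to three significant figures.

3.18 km⁻¹

β = −ln(0.02) / V = 3.912 / 1.23 = 3.1805 km⁻¹.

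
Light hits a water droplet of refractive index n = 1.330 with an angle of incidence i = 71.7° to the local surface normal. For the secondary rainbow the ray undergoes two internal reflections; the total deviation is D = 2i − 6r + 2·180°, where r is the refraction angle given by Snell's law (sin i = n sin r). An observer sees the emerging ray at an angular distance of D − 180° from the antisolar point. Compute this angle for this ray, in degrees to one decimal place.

sin r = sin 71.7° / 1.330 = 0.9494/1.330 = 0.7139; r = 45.55°.
D = 2·71.7° − 6·45.55° + 2·180° = 143.40° − 273.30° + 360° = 230.10°.
Angle from antisolar point = D − 180° = 50.10°.

50.1°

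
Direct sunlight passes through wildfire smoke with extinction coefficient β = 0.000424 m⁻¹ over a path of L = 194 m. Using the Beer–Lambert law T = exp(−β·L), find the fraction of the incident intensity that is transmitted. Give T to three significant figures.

0.921

τ = β·L = 0.000424 × 194 = 0.0823.
T = exp(−0.0823) = 0.9210.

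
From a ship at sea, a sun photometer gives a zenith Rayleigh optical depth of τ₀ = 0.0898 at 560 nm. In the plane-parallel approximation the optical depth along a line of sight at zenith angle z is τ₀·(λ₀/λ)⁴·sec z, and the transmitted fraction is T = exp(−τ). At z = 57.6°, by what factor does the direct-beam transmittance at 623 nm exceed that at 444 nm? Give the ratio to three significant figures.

Airmass: sec 57.6° = 1.8663.
τ(623 nm) = 0.0898 × (560/623)⁴ × 1.8663 = 0.0898 × 0.6528 × 1.8663 = 0.1094.
τ(444 nm) = 0.0898 × (560/444)⁴ × 1.8663 = 0.0898 × 2.5306 × 1.8663 = 0.4241.
T(623)/T(444) = exp(τ_B − τ_A) = exp(0.3147) = 1.3698.

1.37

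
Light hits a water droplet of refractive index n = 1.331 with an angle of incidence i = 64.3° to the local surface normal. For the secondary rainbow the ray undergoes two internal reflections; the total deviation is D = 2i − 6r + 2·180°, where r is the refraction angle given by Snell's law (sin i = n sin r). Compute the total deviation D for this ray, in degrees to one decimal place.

sin r = sin 64.3° / 1.331 = 0.9011/1.331 = 0.6770; r = 42.61°.
D = 2·64.3° − 6·42.61° + 2·180° = 128.60° − 255.65° + 360° = 232.95°.

232.9°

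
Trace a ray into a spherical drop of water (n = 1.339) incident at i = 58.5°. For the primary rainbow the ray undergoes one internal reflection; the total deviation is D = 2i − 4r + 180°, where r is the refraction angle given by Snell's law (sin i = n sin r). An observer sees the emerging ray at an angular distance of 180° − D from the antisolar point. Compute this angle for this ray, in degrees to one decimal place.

41.2°

sin r = sin 58.5° / 1.339 = 0.8526/1.339 = 0.6368; r = 39.55°.
D = 2·58.5° − 4·39.55° + 180° = 117.00° − 158.21° + 180° = 138.79°.
Angle from antisolar point = 180° − D = 41.21°.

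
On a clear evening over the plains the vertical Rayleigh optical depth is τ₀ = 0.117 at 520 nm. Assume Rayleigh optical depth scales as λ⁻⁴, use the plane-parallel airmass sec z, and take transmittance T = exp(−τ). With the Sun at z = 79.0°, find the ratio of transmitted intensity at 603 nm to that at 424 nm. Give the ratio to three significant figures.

Airmass: sec 79.0° = 5.2408.
τ(603 nm) = 0.117 × (520/603)⁴ × 5.2408 = 0.117 × 0.5530 × 5.2408 = 0.3391.
τ(424 nm) = 0.117 × (520/424)⁴ × 5.2408 = 0.117 × 2.2623 × 5.2408 = 1.3872.
T(603)/T(424) = exp(τ_B − τ_A) = exp(1.0481) = 2.8522.

2.85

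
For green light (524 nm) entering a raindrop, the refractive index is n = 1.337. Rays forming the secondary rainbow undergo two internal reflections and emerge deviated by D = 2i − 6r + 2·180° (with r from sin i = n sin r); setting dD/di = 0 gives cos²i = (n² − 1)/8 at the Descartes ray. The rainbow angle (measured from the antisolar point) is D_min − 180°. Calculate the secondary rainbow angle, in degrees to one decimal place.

cos²i = (1.78757 − 1)/8 = 0.09845; i = arccos(0.31376) = 71.714°.
sin r = sin 71.714°/1.337 = 0.71017; r = 45.249°.
D_min = 2·71.714° − 6·45.249° + 360° = 231.934°.
Rainbow angle = D_min − 180° = 51.934°.

51.9°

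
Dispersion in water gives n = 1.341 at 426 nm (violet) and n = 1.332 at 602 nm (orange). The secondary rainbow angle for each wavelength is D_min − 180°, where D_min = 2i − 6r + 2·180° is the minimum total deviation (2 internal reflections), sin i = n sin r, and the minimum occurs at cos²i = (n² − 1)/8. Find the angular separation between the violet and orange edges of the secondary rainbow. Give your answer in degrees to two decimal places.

At 426 nm (n = 1.341): cos²i = 0.09979 → i = 71.586°, r = 45.034°, D_min = 232.966°, rainbow angle = 52.966°.
At 602 nm (n = 1.332): cos²i = 0.09678 → i = 71.875°, r = 45.520°, D_min = 230.628°, rainbow angle = 50.628°.
Angular width = |52.966° − 50.628°| = 2.337°.

2.34°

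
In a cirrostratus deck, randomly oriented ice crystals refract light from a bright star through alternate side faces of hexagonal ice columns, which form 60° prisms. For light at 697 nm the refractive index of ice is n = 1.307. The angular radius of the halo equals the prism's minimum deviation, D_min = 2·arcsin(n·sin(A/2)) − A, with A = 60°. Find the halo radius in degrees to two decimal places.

n·sin(A/2) = 1.307 × sin 30° = 1.307 × 0.5000 = 0.6535.
D_min = 2·arcsin(0.6535) − 60° = 2 × 40.806° − 60° = 21.612°.

21.61°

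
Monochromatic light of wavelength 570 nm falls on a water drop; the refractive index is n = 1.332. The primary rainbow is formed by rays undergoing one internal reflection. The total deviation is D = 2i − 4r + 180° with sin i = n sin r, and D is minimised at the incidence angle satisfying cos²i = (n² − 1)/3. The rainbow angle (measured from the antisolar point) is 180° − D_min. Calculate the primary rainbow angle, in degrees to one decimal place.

42.2°

cos²i = (1.77422 − 1)/3 = 0.25807; i = arccos(0.50801) = 59.469°.
sin r = sin 59.469°/1.332 = 0.64666; r = 40.290°.
D_min = 2·59.469° − 4·40.290° + 180° = 137.776°.
Rainbow angle = 180° − D_min = 42.224°.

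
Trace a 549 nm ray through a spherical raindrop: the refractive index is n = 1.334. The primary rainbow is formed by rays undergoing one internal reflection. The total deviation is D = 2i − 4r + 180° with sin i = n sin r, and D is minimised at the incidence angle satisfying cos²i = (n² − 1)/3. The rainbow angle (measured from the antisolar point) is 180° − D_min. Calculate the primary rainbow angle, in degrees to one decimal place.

cos²i = (1.77956 − 1)/3 = 0.25985; i = arccos(0.50976) = 59.352°.
sin r = sin 59.352°/1.334 = 0.64492; r = 40.159°.
D_min = 2·59.352° − 4·40.159° + 180° = 138.067°.
Rainbow angle = 180° − D_min = 41.933°.

41.9°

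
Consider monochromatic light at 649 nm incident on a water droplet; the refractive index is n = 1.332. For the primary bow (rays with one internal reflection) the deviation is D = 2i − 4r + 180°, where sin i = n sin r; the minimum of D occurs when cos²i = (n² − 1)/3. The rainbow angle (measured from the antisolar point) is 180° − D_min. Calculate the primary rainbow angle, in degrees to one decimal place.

42.2°

cos²i = (1.77422 − 1)/3 = 0.25807; i = arccos(0.50801) = 59.469°.
sin r = sin 59.469°/1.332 = 0.64666; r = 40.290°.
D_min = 2·59.469° − 4·40.290° + 180° = 137.776°.
Rainbow angle = 180° − D_min = 42.224°.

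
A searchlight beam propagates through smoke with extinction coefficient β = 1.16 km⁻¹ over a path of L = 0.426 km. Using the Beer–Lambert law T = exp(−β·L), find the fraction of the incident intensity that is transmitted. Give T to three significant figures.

τ = β·L = 1.16 × 0.426 = 0.4942.
T = exp(−0.4942) = 0.6101.

0.610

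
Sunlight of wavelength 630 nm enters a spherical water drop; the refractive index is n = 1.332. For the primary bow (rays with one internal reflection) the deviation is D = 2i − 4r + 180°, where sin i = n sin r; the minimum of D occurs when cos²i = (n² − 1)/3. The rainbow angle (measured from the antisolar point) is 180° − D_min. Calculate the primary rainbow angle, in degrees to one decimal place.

42.2°

cos²i = (1.77422 − 1)/3 = 0.25807; i = arccos(0.50801) = 59.469°.
sin r = sin 59.469°/1.332 = 0.64666; r = 40.290°.
D_min = 2·59.469° − 4·40.290° + 180° = 137.776°.
Rainbow angle = 180° − D_min = 42.224°.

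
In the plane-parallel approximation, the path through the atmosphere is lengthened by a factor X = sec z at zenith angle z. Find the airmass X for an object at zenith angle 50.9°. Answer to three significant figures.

1.59

X = sec z = 1/cos 50.9° = 1/0.6307 = 1.5856.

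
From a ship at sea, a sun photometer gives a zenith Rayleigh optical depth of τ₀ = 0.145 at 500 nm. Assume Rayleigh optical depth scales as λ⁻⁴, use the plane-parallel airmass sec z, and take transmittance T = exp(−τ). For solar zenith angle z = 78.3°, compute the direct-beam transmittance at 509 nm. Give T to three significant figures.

0.514

sec 78.3° = 4.9313.
τ = 0.145 × (500/509)⁴ × 4.9313 = 0.145 × 0.9311 × 4.9313 = 0.6658.
T = exp(−0.6658) = 0.5139.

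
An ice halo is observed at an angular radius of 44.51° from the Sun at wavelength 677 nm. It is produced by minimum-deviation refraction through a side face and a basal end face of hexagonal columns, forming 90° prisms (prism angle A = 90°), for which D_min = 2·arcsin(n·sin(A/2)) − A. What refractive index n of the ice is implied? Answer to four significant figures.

1.304

Rearranging: n = sin((D_min + A)/2) / sin(A/2).
(D_min + A)/2 = (44.51° + 90°)/2 = 67.255°.
n = sin 67.255° / sin 45° = 0.9222 / 0.7071 = 1.3042.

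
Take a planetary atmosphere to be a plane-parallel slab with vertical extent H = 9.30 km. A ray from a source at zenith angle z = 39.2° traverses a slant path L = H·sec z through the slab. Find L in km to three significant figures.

12.0 km

sec z = 1/cos 39.2° = 1.2904.
L = 9.30 × 1.2904 = 12.001 km.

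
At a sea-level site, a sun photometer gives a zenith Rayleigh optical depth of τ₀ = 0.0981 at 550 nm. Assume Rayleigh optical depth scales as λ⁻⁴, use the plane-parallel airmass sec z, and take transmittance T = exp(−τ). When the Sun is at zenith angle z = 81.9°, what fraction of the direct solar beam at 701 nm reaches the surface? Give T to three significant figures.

0.768

sec 81.9° = 7.0972.
τ = 0.0981 × (550/701)⁴ × 7.0972 = 0.0981 × 0.3789 × 7.0972 = 0.2638.
T = exp(−0.2638) = 0.7681.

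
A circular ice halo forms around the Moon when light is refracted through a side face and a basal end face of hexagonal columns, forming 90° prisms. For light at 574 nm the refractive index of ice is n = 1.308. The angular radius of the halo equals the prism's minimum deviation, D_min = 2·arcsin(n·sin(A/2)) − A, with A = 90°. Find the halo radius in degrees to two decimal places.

n·sin(A/2) = 1.308 × sin 45° = 1.308 × 0.7071 = 0.9249.
D_min = 2·arcsin(0.9249) − 90° = 2 × 67.653° − 90° = 45.305°.

45.31°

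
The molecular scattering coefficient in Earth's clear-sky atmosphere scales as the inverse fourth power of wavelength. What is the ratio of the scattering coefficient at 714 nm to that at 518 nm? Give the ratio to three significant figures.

Rayleigh scattering ∝ λ⁻⁴, so the ratio of coefficients is the inverse fourth power of the wavelength ratio.
σ(714)/σ(518) = (518/714)⁴ = (0.7255)⁴ = 0.277.

0.277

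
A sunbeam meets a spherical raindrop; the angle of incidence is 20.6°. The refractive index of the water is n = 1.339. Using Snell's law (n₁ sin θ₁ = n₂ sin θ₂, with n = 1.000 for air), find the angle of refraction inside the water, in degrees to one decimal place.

Snell: sin θ_r = sin θ_i / n = sin 20.6° / 1.339 = 0.3518 / 1.339 = 0.2628.
θ_r = arcsin(0.2628) = 15.23°.

15.2°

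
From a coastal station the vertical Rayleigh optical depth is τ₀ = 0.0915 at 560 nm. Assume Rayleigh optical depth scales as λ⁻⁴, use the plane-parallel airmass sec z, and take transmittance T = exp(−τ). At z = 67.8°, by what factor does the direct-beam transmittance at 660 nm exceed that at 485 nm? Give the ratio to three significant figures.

Airmass: sec 67.8° = 2.6466.
τ(660 nm) = 0.0915 × (560/660)⁴ × 2.6466 = 0.0915 × 0.5183 × 2.6466 = 0.1255.
τ(485 nm) = 0.0915 × (560/485)⁴ × 2.6466 = 0.0915 × 1.7774 × 2.6466 = 0.4304.
T(660)/T(485) = exp(τ_B − τ_A) = exp(0.3049) = 1.3565.

1.36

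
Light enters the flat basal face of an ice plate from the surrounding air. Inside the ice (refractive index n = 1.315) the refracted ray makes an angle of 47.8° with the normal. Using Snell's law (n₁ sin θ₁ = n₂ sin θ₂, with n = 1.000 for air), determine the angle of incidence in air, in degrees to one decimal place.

Snell: sin θ_i = n · sin θ_r = 1.315 × sin 47.8° = 1.315 × 0.7408 = 0.9742.
θ_i = arcsin(0.9742) = 76.95°.

76.9°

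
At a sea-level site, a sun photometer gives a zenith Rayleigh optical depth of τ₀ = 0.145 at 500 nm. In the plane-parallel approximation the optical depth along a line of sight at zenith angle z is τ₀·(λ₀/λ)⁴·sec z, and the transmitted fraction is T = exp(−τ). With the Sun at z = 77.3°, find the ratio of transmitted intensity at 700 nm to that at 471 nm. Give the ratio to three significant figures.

Airmass: sec 77.3° = 4.5486.
τ(700 nm) = 0.145 × (500/700)⁴ × 4.5486 = 0.145 × 0.2603 × 4.5486 = 0.1717.
τ(471 nm) = 0.145 × (500/471)⁴ × 4.5486 = 0.145 × 1.2700 × 4.5486 = 0.8376.
T(700)/T(471) = exp(τ_B − τ_A) = exp(0.6659) = 1.9463.

1.95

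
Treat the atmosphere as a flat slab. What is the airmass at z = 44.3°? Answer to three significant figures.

1.40

X = sec z = 1/cos 44.3° = 1/0.7157 = 1.3972.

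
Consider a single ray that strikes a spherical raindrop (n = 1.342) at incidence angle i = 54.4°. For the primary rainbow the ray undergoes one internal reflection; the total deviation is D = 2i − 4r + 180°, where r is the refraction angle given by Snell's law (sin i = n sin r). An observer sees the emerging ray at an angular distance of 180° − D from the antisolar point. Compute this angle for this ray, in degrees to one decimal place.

40.4°

sin r = sin 54.4° / 1.342 = 0.8131/1.342 = 0.6059; r = 37.29°.
D = 2·54.4° − 4·37.29° + 180° = 108.80° − 149.17° + 180° = 139.63°.
Angle from antisolar point = 180° − D = 40.37°.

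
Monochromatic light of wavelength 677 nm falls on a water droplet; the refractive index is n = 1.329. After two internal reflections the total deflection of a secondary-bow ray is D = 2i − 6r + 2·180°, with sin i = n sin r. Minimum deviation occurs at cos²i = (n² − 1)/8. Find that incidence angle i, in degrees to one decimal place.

cos²i = (1.329² − 1)/8 = (1.76624 − 1)/8 = 0.09578.
cos i = 0.30948, so i = 71.972°.

72.0°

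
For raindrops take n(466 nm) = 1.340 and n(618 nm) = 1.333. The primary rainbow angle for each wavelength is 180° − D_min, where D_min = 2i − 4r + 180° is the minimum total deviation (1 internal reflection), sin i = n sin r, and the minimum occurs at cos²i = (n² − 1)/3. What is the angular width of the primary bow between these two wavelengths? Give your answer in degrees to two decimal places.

At 466 nm (n = 1.340): cos²i = 0.26520 → i = 59.004°, r = 39.770°, D_min = 138.929°, rainbow angle = 41.071°.
At 618 nm (n = 1.333): cos²i = 0.25896 → i = 59.410°, r = 40.225°, D_min = 137.922°, rainbow angle = 42.078°.
Angular width = |41.071° − 42.078°| = 1.007°.

1.01°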